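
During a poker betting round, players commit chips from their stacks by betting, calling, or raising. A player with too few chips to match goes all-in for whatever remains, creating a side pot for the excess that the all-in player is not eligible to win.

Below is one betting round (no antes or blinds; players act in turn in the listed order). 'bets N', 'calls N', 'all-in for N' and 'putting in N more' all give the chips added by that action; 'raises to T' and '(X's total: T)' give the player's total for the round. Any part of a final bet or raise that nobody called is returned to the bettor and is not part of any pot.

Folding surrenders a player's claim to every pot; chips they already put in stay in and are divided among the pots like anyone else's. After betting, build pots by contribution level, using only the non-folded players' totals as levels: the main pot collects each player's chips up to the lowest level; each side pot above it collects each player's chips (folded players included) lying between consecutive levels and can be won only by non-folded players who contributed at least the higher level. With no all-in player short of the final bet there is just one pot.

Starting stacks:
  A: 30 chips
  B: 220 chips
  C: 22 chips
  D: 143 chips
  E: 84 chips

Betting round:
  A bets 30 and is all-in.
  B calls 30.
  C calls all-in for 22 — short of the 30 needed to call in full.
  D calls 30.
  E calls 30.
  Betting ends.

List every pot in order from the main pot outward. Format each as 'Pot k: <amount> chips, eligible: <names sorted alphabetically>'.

Contributions: A=30, B=30, C=22, D=30, E=30
Pot levels (distinct totals of non-folded players): 22, 30
Layer 1-22: 22 each from A, B, C, D, E = 22*5 = 110 chips; eligible A, B, C, D, E
Layer 23-30: 8 each from A, B, D, E = 8*4 = 32 chips; eligible A, B, D, E

Pot 1: 110 chips, eligible: A, B, C, D, E
Pot 2: 32 chips, eligible: A, B, D, E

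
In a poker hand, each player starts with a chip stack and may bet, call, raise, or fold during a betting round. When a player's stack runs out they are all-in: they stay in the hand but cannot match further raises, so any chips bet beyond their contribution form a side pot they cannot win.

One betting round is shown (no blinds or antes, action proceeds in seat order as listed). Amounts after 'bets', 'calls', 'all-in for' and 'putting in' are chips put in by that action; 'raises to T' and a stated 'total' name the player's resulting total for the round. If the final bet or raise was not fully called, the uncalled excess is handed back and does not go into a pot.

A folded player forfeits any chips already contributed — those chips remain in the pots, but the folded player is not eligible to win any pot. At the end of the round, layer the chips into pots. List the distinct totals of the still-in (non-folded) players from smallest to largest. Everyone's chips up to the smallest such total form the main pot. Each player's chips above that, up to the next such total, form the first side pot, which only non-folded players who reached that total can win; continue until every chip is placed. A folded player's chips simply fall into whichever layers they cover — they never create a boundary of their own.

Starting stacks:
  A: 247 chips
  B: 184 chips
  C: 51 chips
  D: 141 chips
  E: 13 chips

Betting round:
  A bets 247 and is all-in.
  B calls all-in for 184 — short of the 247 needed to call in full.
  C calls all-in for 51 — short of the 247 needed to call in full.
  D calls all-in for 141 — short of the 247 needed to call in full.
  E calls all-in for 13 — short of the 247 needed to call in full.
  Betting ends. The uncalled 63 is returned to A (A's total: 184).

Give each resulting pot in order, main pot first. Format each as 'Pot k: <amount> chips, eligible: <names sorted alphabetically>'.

Contributions (after 63 returned to A): A=184, B=184, C=51, D=141, E=13
Pot levels (distinct totals of non-folded players): 13, 51, 141, 184
Layer 1-13: 13 each from A, B, C, D, E = 13*5 = 65 chips; eligible A, B, C, D, E
Layer 14-51: 38 each from A, B, C, D = 38*4 = 152 chips; eligible A, B, C, D
Layer 52-141: 90 each from A, B, D = 90*3 = 270 chips; eligible A, B, D
Layer 142-184: 43 each from A, B = 43*2 = 86 chips; eligible A, B

Pot 1: 65 chips, eligible: A, B, C, D, E
Pot 2: 152 chips, eligible: A, B, C, D
Pot 3: 270 chips, eligible: A, B, D
Pot 4: 86 chips, eligible: A, B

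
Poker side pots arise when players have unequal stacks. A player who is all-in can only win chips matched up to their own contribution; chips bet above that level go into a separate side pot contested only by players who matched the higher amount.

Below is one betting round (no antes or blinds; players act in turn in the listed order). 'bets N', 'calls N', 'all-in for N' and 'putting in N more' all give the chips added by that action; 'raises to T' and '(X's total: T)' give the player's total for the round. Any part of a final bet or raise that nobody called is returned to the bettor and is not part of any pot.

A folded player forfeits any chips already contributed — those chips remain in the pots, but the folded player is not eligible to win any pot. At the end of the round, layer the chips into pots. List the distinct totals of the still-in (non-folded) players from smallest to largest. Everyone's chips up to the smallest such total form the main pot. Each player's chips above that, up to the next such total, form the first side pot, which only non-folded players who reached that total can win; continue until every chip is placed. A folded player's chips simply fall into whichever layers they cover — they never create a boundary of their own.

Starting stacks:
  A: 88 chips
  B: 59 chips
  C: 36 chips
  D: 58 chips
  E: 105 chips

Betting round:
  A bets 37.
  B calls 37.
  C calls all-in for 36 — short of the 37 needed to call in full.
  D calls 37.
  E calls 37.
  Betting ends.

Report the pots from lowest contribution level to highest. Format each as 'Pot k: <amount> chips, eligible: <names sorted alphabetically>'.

Pot 1: 180 chips, eligible: A, B, C, D, E
Pot 2: 4 chips, eligible: A, B, D, E

Derivation:
Contributions: A=37, B=37, C=36, D=37, E=37
Pot levels (distinct totals of non-folded players): 36, 37
Layer 1-36: 36 each from A, B, C, D, E = 36*5 = 180 chips; eligible A, B, C, D, E
Layer 37-37: 1 each from A, B, D, E = 1*4 = 4 chips; eligible A, B, D, E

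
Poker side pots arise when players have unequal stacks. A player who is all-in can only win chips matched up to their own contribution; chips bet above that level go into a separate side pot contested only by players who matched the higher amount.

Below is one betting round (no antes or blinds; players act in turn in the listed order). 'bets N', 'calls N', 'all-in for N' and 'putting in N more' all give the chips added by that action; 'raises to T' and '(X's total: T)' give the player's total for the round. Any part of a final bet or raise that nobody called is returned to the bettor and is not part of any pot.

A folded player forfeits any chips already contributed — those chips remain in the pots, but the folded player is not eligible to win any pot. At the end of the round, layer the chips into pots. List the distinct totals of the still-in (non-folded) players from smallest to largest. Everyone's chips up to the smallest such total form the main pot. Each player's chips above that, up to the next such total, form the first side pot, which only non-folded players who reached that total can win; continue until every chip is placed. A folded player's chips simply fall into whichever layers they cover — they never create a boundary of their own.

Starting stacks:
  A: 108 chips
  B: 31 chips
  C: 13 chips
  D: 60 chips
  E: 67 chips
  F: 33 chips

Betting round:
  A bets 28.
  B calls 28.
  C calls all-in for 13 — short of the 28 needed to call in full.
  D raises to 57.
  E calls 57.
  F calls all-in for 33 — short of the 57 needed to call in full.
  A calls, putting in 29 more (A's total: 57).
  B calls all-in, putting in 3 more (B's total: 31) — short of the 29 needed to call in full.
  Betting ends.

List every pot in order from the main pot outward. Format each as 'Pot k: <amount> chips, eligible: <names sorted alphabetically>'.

Contributions: A=57, B=31, C=13, D=57, E=57, F=33
Pot levels (distinct totals of non-folded players): 13, 31, 33, 57
Layer 1-13: 13 each from A, B, C, D, E, F = 13*6 = 78 chips; eligible A, B, C, D, E, F
Layer 14-31: 18 each from A, B, D, E, F = 18*5 = 90 chips; eligible A, B, D, E, F
Layer 32-33: 2 each from A, D, E, F = 2*4 = 8 chips; eligible A, D, E, F
Layer 34-57: 24 each from A, D, E = 24*3 = 72 chips; eligible A, D, E

Pot 1: 78 chips, eligible: A, B, C, D, E, F
Pot 2: 90 chips, eligible: A, B, D, E, F
Pot 3: 8 chips, eligible: A, D, E, F
Pot 4: 72 chips, eligible: A, D, E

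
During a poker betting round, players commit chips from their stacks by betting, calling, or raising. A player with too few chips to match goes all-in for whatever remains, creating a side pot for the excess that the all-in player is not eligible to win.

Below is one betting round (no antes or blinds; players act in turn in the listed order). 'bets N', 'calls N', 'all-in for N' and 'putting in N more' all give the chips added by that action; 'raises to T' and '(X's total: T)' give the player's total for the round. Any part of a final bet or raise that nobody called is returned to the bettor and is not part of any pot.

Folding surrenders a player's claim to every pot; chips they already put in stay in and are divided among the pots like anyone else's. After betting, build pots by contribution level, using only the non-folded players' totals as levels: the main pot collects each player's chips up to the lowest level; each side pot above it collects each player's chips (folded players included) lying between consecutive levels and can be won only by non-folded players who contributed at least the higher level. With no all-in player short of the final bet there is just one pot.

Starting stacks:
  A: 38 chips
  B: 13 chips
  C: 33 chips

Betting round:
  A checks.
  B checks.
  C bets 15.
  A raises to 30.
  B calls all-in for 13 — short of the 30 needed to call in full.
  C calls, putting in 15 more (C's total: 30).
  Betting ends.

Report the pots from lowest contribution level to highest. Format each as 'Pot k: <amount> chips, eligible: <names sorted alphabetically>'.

Contributions: A=30, B=13, C=30
Pot levels (distinct totals of non-folded players): 13, 30
Layer 1-13: 13 each from A, B, C = 13*3 = 39 chips; eligible A, B, C
Layer 14-30: 17 each from A, C = 17*2 = 34 chips; eligible A, C

Pot 1: 39 chips, eligible: A, B, C
Pot 2: 34 chips, eligible: A, C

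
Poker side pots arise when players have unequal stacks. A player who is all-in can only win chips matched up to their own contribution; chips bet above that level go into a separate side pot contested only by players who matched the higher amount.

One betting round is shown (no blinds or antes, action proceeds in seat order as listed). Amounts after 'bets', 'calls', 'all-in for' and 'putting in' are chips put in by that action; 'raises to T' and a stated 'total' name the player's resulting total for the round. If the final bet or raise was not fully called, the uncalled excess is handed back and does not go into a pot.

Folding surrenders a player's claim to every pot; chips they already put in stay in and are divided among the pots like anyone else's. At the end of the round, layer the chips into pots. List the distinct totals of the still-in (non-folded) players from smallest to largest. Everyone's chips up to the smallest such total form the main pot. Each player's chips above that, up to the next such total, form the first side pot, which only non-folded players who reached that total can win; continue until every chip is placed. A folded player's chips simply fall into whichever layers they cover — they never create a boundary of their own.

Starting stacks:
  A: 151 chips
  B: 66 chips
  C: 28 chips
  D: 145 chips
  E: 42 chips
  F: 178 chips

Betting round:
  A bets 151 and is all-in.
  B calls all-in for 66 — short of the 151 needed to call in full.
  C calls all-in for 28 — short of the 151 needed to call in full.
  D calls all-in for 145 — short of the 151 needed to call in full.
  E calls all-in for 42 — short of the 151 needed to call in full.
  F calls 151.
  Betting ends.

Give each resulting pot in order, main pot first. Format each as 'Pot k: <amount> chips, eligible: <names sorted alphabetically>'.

Contributions: A=151, B=66, C=28, D=145, E=42, F=151
Pot levels (distinct totals of non-folded players): 28, 42, 66, 145, 151
Layer 1-28: 28 each from A, B, C, D, E, F = 28*6 = 168 chips; eligible A, B, C, D, E, F
Layer 29-42: 14 each from A, B, D, E, F = 14*5 = 70 chips; eligible A, B, D, E, F
Layer 43-66: 24 each from A, B, D, F = 24*4 = 96 chips; eligible A, B, D, F
Layer 67-145: 79 each from A, D, F = 79*3 = 237 chips; eligible A, D, F
Layer 146-151: 6 each from A, F = 6*2 = 12 chips; eligible A, F

Pot 1: 168 chips, eligible: A, B, C, D, E, F
Pot 2: 70 chips, eligible: A, B, D, E, F
Pot 3: 96 chips, eligible: A, B, D, F
Pot 4: 237 chips, eligible: A, D, F
Pot 5: 12 chips, eligible: A, F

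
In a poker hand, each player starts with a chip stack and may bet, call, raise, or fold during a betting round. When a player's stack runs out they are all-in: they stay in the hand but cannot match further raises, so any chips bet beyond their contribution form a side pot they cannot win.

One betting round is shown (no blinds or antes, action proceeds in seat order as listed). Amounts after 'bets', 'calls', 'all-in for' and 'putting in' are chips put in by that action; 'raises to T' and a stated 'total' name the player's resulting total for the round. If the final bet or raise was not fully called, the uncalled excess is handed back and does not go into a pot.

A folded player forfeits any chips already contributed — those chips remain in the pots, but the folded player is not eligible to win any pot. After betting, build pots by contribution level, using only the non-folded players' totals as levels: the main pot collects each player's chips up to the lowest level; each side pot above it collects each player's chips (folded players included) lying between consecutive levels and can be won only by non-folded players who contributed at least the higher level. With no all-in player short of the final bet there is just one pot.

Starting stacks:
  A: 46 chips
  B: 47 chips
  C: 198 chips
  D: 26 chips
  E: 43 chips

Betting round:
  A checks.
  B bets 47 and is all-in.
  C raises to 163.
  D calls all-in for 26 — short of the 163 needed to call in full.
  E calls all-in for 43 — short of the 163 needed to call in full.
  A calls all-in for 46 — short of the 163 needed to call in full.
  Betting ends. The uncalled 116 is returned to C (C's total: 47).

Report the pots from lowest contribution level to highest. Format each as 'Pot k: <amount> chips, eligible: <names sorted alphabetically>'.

Contributions (after 116 returned to C): A=46, B=47, C=47, D=26, E=43
Pot levels (distinct totals of non-folded players): 26, 43, 46, 47
Layer 1-26: 26 each from A, B, C, D, E = 26*5 = 130 chips; eligible A, B, C, D, E
Layer 27-43: 17 each from A, B, C, E = 17*4 = 68 chips; eligible A, B, C, E
Layer 44-46: 3 each from A, B, C = 3*3 = 9 chips; eligible A, B, C
Layer 47-47: 1 each from B, C = 1*2 = 2 chips; eligible B, C

Pot 1: 130 chips, eligible: A, B, C, D, E
Pot 2: 68 chips, eligible: A, B, C, E
Pot 3: 9 chips, eligible: A, B, C
Pot 4: 2 chips, eligible: B, C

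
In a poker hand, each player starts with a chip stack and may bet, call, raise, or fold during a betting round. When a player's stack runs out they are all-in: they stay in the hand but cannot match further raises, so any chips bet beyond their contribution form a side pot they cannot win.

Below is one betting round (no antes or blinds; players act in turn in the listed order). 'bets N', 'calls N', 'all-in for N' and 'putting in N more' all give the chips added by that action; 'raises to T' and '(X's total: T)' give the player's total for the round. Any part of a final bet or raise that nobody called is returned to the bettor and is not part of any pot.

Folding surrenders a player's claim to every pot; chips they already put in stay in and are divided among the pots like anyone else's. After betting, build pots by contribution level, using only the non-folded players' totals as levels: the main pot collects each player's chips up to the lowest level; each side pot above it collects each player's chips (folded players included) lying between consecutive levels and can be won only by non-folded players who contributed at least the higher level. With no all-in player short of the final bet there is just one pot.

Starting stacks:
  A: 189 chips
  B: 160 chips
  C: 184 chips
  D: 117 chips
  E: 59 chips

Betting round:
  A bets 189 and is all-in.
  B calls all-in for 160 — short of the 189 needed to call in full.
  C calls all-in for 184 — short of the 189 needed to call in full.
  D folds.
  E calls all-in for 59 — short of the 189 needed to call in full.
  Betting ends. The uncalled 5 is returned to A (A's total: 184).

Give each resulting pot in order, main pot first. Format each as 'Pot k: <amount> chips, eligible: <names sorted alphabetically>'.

Pot 1: 236 chips, eligible: A, B, C, E
Pot 2: 303 chips, eligible: A, B, C
Pot 3: 48 chips, eligible: A, C

Derivation:
Contributions (after 5 returned to A): A=184, B=160, C=184, E=59
Folded: D
Pot levels (distinct totals of non-folded players): 59, 160, 184
Layer 1-59: 59 each from A, B, C, E = 59*4 = 236 chips; eligible A, B, C, E
Layer 60-160: 101 each from A, B, C = 101*3 = 303 chips; eligible A, B, C
Layer 161-184: 24 each from A, C = 24*2 = 48 chips; eligible A, C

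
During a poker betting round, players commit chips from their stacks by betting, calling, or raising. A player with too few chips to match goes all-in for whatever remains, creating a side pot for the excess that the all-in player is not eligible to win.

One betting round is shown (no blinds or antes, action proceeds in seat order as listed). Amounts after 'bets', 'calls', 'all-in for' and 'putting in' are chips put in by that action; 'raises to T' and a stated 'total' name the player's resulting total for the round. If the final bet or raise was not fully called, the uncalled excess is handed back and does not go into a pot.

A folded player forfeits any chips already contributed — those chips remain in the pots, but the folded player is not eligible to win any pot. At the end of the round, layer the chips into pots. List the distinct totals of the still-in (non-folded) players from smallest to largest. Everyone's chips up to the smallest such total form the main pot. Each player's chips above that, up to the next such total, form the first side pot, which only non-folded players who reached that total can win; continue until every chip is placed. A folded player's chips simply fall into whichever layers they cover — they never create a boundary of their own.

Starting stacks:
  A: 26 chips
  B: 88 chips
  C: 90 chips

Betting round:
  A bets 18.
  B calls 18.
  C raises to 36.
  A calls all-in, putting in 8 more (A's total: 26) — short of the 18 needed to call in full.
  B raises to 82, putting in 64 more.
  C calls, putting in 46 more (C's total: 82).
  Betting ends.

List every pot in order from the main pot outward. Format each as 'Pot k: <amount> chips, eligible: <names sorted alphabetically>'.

Pot 1: 78 chips, eligible: A, B, C
Pot 2: 112 chips, eligible: B, C

Derivation:
Contributions: A=26, B=82, C=82
Pot levels (distinct totals of non-folded players): 26, 82
Layer 1-26: 26 each from A, B, C = 26*3 = 78 chips; eligible A, B, C
Layer 27-82: 56 each from B, C = 56*2 = 112 chips; eligible B, C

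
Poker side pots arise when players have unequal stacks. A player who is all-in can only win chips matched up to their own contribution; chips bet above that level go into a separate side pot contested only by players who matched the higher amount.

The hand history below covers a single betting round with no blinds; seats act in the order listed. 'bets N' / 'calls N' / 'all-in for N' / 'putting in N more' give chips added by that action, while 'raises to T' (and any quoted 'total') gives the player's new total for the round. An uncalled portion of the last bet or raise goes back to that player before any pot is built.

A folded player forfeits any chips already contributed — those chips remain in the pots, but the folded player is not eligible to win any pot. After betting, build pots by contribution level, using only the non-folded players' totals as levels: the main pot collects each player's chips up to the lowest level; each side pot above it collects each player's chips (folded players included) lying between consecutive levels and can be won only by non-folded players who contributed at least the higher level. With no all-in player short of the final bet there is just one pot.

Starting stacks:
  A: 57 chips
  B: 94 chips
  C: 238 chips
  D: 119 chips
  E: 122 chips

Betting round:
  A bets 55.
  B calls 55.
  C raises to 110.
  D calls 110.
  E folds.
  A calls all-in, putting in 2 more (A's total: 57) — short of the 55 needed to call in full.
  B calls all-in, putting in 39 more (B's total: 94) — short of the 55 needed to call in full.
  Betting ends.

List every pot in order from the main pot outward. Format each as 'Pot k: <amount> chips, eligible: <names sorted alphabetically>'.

Pot 1: 228 chips, eligible: A, B, C, D
Pot 2: 111 chips, eligible: B, C, D
Pot 3: 32 chips, eligible: C, D

Derivation:
Contributions: A=57, B=94, C=110, D=110
Folded: E
Pot levels (distinct totals of non-folded players): 57, 94, 110
Layer 1-57: 57 each from A, B, C, D = 57*4 = 228 chips; eligible A, B, C, D
Layer 58-94: 37 each from B, C, D = 37*3 = 111 chips; eligible B, C, D
Layer 95-110: 16 each from C, D = 16*2 = 32 chips; eligible C, D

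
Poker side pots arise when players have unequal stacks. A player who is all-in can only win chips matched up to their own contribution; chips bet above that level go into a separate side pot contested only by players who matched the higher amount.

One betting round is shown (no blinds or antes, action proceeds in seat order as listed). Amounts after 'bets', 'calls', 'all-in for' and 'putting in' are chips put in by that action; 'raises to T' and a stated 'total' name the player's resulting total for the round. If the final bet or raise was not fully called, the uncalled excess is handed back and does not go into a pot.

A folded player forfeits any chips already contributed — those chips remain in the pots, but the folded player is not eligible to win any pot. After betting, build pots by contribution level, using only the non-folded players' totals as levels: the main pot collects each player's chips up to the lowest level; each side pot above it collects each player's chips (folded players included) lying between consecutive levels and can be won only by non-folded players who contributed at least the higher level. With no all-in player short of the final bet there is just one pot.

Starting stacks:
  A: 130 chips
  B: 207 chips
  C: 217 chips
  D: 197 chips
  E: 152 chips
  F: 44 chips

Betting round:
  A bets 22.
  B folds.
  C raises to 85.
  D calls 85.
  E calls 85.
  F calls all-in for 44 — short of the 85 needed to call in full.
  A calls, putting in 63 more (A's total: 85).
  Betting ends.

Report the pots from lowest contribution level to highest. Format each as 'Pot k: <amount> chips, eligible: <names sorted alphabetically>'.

Pot 1: 220 chips, eligible: A, C, D, E, F
Pot 2: 164 chips, eligible: A, C, D, E

Derivation:
Contributions: A=85, C=85, D=85, E=85, F=44
Folded: B
Pot levels (distinct totals of non-folded players): 44, 85
Layer 1-44: 44 each from A, C, D, E, F = 44*5 = 220 chips; eligible A, C, D, E, F
Layer 45-85: 41 each from A, C, D, E = 41*4 = 164 chips; eligible A, C, D, E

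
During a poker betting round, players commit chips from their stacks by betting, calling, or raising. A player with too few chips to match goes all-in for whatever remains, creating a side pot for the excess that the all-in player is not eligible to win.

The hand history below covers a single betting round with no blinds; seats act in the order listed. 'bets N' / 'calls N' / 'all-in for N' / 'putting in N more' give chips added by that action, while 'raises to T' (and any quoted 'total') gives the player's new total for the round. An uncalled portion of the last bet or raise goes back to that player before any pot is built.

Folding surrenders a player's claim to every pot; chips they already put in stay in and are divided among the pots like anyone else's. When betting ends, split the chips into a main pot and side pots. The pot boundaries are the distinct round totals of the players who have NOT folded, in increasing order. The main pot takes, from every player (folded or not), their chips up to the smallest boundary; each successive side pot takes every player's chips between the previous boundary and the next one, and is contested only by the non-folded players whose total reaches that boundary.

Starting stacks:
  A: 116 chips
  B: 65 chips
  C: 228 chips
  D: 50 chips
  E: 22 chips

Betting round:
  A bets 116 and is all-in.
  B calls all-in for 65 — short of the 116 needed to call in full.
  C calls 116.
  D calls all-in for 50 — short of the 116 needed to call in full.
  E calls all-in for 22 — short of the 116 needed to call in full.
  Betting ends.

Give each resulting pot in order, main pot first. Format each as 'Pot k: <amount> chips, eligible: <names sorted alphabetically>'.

Pot 1: 110 chips, eligible: A, B, C, D, E
Pot 2: 112 chips, eligible: A, B, C, D
Pot 3: 45 chips, eligible: A, B, C
Pot 4: 102 chips, eligible: A, C

Derivation:
Contributions: A=116, B=65, C=116, D=50, E=22
Pot levels (distinct totals of non-folded players): 22, 50, 65, 116
Layer 1-22: 22 each from A, B, C, D, E = 22*5 = 110 chips; eligible A, B, C, D, E
Layer 23-50: 28 each from A, B, C, D = 28*4 = 112 chips; eligible A, B, C, D
Layer 51-65: 15 each from A, B, C = 15*3 = 45 chips; eligible A, B, C
Layer 66-116: 51 each from A, C = 51*2 = 102 chips; eligible A, C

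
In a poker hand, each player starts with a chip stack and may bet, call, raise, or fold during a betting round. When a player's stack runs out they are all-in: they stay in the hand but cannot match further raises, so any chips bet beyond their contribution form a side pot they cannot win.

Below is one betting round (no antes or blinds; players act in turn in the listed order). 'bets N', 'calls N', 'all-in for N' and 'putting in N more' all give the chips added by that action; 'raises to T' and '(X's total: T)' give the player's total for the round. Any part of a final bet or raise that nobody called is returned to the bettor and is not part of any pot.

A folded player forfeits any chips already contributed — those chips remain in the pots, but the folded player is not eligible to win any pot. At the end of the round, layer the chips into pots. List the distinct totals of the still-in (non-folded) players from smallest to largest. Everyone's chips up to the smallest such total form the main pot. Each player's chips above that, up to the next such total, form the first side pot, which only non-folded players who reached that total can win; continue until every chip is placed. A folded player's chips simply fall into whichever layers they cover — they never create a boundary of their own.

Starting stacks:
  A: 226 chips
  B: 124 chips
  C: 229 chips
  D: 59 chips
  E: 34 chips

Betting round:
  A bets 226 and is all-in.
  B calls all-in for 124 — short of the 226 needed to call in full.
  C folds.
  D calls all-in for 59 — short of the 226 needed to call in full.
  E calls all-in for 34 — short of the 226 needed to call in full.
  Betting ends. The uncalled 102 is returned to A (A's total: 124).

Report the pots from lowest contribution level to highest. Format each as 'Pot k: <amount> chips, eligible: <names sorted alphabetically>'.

Pot 1: 136 chips, eligible: A, B, D, E
Pot 2: 75 chips, eligible: A, B, D
Pot 3: 130 chips, eligible: A, B

Derivation:
Contributions (after 102 returned to A): A=124, B=124, D=59, E=34
Folded: C
Pot levels (distinct totals of non-folded players): 34, 59, 124
Layer 1-34: 34 each from A, B, D, E = 34*4 = 136 chips; eligible A, B, D, E
Layer 35-59: 25 each from A, B, D = 25*3 = 75 chips; eligible A, B, D
Layer 60-124: 65 each from A, B = 65*2 = 130 chips; eligible A, B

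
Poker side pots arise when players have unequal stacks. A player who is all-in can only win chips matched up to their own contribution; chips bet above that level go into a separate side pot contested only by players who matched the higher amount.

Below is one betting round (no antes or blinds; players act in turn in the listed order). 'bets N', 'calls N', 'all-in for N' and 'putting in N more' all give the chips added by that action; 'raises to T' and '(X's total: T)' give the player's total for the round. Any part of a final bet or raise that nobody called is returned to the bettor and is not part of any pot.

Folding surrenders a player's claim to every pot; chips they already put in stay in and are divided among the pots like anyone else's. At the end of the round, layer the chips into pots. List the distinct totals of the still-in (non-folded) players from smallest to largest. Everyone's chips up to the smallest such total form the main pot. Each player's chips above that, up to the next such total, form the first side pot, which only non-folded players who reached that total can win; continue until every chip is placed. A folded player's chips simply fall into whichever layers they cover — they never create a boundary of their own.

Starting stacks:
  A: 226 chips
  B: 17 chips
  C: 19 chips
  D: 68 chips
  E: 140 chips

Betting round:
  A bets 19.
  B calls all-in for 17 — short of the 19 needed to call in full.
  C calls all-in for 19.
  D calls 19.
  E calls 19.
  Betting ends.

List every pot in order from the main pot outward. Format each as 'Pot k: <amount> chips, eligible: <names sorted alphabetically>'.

Pot 1: 85 chips, eligible: A, B, C, D, E
Pot 2: 8 chips, eligible: A, C, D, E

Derivation:
Contributions: A=19, B=17, C=19, D=19, E=19
Pot levels (distinct totals of non-folded players): 17, 19
Layer 1-17: 17 each from A, B, C, D, E = 17*5 = 85 chips; eligible A, B, C, D, E
Layer 18-19: 2 each from A, C, D, E = 2*4 = 8 chips; eligible A, C, D, E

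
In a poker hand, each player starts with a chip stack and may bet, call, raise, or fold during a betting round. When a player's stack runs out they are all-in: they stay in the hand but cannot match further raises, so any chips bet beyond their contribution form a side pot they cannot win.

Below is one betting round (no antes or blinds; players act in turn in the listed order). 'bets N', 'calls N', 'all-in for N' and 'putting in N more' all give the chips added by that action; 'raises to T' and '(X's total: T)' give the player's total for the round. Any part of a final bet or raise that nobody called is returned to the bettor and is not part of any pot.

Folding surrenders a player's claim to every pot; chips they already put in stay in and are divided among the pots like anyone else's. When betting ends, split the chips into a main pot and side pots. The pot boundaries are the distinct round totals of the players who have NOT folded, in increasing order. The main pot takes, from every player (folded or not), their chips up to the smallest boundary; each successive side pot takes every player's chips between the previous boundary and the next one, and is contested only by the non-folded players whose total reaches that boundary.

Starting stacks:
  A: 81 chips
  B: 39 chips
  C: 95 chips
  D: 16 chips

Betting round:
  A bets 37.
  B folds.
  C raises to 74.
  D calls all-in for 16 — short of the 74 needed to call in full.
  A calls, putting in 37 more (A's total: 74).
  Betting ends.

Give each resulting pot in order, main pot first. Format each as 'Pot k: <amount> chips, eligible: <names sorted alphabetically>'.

Contributions: A=74, C=74, D=16
Folded: B
Pot levels (distinct totals of non-folded players): 16, 74
Layer 1-16: 16 each from A, C, D = 16*3 = 48 chips; eligible A, C, D
Layer 17-74: 58 each from A, C = 58*2 = 116 chips; eligible A, C

Pot 1: 48 chips, eligible: A, C, D
Pot 2: 116 chips, eligible: A, C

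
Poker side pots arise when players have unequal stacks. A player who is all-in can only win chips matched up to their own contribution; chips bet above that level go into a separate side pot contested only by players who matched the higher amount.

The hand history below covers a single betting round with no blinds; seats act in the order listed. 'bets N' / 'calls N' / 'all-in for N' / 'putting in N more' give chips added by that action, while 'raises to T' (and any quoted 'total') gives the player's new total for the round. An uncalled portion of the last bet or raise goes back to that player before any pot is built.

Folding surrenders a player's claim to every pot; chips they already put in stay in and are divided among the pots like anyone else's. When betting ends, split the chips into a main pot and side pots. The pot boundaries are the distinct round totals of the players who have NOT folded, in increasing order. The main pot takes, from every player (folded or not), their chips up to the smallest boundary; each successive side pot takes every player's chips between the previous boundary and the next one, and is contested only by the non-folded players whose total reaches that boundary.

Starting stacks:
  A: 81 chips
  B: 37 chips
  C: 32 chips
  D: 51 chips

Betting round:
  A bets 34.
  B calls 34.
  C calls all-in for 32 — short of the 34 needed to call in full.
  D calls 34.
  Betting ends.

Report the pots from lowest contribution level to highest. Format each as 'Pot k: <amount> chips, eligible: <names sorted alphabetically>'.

Contributions: A=34, B=34, C=32, D=34
Pot levels (distinct totals of non-folded players): 32, 34
Layer 1-32: 32 each from A, B, C, D = 32*4 = 128 chips; eligible A, B, C, D
Layer 33-34: 2 each from A, B, D = 2*3 = 6 chips; eligible A, B, D

Pot 1: 128 chips, eligible: A, B, C, D
Pot 2: 6 chips, eligible: A, B, D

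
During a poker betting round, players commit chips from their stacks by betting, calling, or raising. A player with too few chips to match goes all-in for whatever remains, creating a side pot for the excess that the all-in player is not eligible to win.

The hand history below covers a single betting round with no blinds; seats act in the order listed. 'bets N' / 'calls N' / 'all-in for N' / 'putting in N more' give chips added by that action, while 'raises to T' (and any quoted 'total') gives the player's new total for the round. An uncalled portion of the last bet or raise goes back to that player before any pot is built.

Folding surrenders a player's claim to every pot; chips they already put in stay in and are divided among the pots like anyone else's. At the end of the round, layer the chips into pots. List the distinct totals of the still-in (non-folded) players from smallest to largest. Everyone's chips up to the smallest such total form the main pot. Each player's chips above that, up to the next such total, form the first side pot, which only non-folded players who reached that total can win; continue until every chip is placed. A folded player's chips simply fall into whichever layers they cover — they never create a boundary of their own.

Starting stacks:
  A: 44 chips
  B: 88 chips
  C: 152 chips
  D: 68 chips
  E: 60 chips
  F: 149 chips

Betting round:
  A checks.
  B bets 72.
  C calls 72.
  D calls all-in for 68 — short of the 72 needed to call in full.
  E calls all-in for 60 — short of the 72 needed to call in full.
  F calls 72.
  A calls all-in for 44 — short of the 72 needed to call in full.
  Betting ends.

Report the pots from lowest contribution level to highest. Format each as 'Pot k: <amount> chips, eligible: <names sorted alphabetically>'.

Pot 1: 264 chips, eligible: A, B, C, D, E, F
Pot 2: 80 chips, eligible: B, C, D, E, F
Pot 3: 32 chips, eligible: B, C, D, F
Pot 4: 12 chips, eligible: B, C, F

Derivation:
Contributions: A=44, B=72, C=72, D=68, E=60, F=72
Pot levels (distinct totals of non-folded players): 44, 60, 68, 72
Layer 1-44: 44 each from A, B, C, D, E, F = 44*6 = 264 chips; eligible A, B, C, D, E, F
Layer 45-60: 16 each from B, C, D, E, F = 16*5 = 80 chips; eligible B, C, D, E, F
Layer 61-68: 8 each from B, C, D, F = 8*4 = 32 chips; eligible B, C, D, F
Layer 69-72: 4 each from B, C, F = 4*3 = 12 chips; eligible B, C, F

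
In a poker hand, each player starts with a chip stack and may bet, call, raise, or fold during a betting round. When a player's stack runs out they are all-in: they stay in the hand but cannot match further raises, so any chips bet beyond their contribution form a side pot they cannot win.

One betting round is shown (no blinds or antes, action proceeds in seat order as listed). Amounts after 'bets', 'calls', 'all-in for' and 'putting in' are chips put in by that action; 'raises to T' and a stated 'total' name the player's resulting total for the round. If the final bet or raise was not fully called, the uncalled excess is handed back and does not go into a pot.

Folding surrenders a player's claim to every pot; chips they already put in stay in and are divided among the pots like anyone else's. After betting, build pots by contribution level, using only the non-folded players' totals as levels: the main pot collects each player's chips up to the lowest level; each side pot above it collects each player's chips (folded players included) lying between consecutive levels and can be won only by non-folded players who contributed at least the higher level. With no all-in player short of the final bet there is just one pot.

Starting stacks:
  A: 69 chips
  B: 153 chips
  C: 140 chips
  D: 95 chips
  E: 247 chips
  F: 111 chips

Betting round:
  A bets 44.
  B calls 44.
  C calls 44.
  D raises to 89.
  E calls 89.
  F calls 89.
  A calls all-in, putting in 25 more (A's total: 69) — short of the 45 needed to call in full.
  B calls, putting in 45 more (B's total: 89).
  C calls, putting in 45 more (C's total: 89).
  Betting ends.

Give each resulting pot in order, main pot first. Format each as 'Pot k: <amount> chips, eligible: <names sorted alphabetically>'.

Contributions: A=69, B=89, C=89, D=89, E=89, F=89
Pot levels (distinct totals of non-folded players): 69, 89
Layer 1-69: 69 each from A, B, C, D, E, F = 69*6 = 414 chips; eligible A, B, C, D, E, F
Layer 70-89: 20 each from B, C, D, E, F = 20*5 = 100 chips; eligible B, C, D, E, F

Pot 1: 414 chips, eligible: A, B, C, D, E, F
Pot 2: 100 chips, eligible: B, C, D, E, F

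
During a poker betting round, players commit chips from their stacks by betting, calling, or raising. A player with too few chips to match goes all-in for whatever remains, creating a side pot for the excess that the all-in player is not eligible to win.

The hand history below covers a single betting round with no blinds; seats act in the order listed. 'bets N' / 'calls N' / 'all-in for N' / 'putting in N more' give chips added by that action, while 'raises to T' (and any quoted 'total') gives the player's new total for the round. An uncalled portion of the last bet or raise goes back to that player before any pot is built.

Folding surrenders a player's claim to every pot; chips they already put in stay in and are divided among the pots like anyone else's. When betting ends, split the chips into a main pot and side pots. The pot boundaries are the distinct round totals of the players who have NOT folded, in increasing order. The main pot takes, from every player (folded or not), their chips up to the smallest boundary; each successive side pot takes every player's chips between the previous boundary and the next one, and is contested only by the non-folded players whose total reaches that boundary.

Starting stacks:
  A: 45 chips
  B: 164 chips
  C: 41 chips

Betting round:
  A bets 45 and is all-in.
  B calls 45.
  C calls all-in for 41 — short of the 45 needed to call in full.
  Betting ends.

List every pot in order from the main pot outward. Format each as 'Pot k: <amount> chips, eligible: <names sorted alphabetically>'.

Contributions: A=45, B=45, C=41
Pot levels (distinct totals of non-folded players): 41, 45
Layer 1-41: 41 each from A, B, C = 41*3 = 123 chips; eligible A, B, C
Layer 42-45: 4 each from A, B = 4*2 = 8 chips; eligible A, B

Pot 1: 123 chips, eligible: A, B, C
Pot 2: 8 chips, eligible: A, B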